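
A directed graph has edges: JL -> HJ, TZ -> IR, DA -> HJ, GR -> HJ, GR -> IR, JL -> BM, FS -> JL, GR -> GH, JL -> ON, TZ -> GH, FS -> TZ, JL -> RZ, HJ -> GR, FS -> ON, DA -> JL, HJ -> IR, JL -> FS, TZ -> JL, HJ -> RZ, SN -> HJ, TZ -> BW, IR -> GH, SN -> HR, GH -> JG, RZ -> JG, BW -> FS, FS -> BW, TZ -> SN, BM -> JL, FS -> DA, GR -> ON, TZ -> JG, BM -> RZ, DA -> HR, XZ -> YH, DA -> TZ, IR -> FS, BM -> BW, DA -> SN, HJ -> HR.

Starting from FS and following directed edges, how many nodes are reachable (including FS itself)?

15

BFS from FS visits: FS, TZ, ON, JL, DA, BW, SN, JG, IR, GH, RZ, HJ, BM, HR, GR
Reachable nodes: 15 of 17 total.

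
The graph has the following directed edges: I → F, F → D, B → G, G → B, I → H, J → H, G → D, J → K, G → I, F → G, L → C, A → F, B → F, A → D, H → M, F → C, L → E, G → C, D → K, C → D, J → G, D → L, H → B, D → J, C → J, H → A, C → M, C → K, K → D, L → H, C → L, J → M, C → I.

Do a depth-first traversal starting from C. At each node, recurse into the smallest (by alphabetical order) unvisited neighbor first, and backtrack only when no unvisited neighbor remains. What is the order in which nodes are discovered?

Visit C
C → D
D → J
J → G
G → B
B → F
G → I
I → H
H → A
H → M
J → K
D → L
L → E

C D J G B F I H A M K L E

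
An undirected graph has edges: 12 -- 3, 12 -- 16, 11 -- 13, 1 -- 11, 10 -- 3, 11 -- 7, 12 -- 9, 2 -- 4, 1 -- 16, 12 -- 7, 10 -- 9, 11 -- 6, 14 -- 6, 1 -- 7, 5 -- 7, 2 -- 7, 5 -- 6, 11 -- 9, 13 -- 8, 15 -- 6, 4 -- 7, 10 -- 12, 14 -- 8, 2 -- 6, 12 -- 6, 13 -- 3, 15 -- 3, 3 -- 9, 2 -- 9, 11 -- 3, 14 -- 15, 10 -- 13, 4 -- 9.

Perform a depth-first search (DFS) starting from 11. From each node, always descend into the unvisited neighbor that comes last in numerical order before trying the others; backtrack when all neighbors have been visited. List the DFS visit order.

11 -> 13 -> 10 -> 12 -> 16 -> 1 -> 7 -> 5 -> 6 -> 15 -> 14 -> 8 -> 3 -> 9 -> 4 -> 2

Visit 11
11 → 13
13 → 10
10 → 12
12 → 16
16 → 1
1 → 7
7 → 5
5 → 6
6 → 15
15 → 14
14 → 8
15 → 3
3 → 9
9 → 4
4 → 2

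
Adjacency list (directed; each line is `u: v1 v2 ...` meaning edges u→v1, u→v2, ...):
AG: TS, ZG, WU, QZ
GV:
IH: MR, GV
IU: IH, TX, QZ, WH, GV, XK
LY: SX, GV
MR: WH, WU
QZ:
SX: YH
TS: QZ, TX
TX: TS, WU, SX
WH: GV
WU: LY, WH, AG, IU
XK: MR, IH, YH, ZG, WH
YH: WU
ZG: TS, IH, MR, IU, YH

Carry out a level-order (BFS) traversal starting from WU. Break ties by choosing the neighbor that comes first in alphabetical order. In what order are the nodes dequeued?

Visit WU; enqueue AG, IU, LY, WH → queue [AG, IU, LY, WH]
Visit AG; enqueue QZ, TS, ZG → queue [IU, LY, WH, QZ, TS, ZG]
Visit IU; enqueue GV, IH, TX, XK → queue [LY, WH, QZ, TS, ZG, GV, IH, TX, XK]
Visit LY; enqueue SX → queue [WH, QZ, TS, ZG, GV, IH, TX, XK, SX]
Visit WH → queue [QZ, TS, ZG, GV, IH, TX, XK, SX]
Visit QZ → queue [TS, ZG, GV, IH, TX, XK, SX]
Visit TS → queue [ZG, GV, IH, TX, XK, SX]
Visit ZG; enqueue MR, YH → queue [GV, IH, TX, XK, SX, MR, YH]
Visit GV → queue [IH, TX, XK, SX, MR, YH]
Visit IH → queue [TX, XK, SX, MR, YH]
Visit TX → queue [XK, SX, MR, YH]
Visit XK → queue [SX, MR, YH]
Visit SX → queue [MR, YH]
Visit MR → queue [YH]
Visit YH → queue []

WU → AG → IU → LY → WH → QZ → TS → ZG → GV → IH → TX → XK → SX → MR → YH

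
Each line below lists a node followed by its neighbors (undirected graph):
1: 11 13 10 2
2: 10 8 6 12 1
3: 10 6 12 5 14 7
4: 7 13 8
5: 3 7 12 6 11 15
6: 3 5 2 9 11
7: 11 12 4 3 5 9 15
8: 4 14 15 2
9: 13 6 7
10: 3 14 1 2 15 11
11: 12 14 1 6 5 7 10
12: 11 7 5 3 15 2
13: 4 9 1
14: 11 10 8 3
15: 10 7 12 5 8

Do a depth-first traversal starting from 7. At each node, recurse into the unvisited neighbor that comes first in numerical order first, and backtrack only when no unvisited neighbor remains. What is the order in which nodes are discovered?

7, 3, 5, 6, 2, 1, 10, 11, 12, 15, 8, 4, 13, 9, 14

Visit 7
7 → 3
3 → 5
5 → 6
6 → 2
2 → 1
1 → 10
10 → 11
11 → 12
12 → 15
15 → 8
8 → 4
4 → 13
13 → 9
8 → 14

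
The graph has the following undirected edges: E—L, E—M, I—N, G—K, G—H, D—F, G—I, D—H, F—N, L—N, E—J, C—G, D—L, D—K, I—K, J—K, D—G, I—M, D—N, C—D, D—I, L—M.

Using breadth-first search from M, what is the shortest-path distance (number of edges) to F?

Level 0: M
Level 1: E, I, L
Level 2: D, G, J, K, N
Level 3: C, F, H
F first appears at level 3.

3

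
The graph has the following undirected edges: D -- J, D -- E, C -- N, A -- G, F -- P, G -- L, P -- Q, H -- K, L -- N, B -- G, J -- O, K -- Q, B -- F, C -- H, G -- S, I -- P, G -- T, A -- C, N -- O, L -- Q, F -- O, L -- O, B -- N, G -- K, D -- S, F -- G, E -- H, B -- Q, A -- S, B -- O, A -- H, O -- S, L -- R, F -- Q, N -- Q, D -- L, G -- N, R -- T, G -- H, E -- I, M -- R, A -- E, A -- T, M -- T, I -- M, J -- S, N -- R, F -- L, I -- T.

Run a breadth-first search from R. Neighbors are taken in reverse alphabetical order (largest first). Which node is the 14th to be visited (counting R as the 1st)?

Visit R; enqueue T, N, M, L → queue [T, N, M, L]
Visit T; enqueue I, G, A → queue [N, M, L, I, G, A]
Visit N; enqueue Q, O, C, B → queue [M, L, I, G, A, Q, O, C, B]
Visit M → queue [L, I, G, A, Q, O, C, B]
Visit L; enqueue F, D → queue [I, G, A, Q, O, C, B, F, D]
Visit I; enqueue P, E → queue [G, A, Q, O, C, B, F, D, P, E]
Visit G; enqueue S, K, H → queue [A, Q, O, C, B, F, D, P, E, S, K, H]
Visit A → queue [Q, O, C, B, F, D, P, E, S, K, H]
Visit Q → queue [O, C, B, F, D, P, E, S, K, H]
Visit O; enqueue J → queue [C, B, F, D, P, E, S, K, H, J]
Visit C → queue [B, F, D, P, E, S, K, H, J]
Visit B → queue [F, D, P, E, S, K, H, J]
Visit F → queue [D, P, E, S, K, H, J]
Visit D → queue [P, E, S, K, H, J]
Visit P → queue [E, S, K, H, J]
Visit E → queue [S, K, H, J]
Visit S → queue [K, H, J]
Visit K → queue [H, J]
Visit H → queue [J]
Visit J → queue []

Visit order: R, T, N, M, L, I, G, A, Q, O, C, B, F, D, P, E, S, K, H, J

D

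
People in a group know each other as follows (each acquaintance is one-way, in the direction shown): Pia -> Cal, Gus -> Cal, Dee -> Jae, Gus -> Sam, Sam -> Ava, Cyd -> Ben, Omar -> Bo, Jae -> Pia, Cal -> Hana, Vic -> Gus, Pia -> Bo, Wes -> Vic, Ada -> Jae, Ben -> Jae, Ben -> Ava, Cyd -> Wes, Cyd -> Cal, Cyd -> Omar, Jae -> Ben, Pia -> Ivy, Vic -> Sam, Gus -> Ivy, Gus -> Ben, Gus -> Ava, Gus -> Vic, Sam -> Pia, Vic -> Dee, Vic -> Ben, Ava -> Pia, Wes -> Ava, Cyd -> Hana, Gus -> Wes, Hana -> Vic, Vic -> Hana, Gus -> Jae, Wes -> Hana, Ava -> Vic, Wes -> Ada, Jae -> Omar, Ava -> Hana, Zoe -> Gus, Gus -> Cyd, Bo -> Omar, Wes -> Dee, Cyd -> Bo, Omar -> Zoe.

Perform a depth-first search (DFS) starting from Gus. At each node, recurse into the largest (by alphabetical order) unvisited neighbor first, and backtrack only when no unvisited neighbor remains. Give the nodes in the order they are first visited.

Gus → Wes → Vic → Sam → Pia → Ivy → Cal → Hana → Bo → Omar → Zoe → Ava → Dee → Jae → Ben → Ada → Cyd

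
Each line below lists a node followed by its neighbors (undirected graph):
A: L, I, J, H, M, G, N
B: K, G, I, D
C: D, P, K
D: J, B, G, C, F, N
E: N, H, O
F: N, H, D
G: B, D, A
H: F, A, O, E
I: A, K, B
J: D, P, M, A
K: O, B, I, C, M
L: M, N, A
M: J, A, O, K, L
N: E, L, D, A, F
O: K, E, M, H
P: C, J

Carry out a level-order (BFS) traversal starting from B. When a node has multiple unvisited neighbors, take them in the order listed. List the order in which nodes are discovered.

B, K, G, I, D, O, C, M, A, J, F, N, E, H, P, L

Visit B; enqueue K, G, I, D → queue [K, G, I, D]
Visit K; enqueue O, C, M → queue [G, I, D, O, C, M]
Visit G; enqueue A → queue [I, D, O, C, M, A]
Visit I → queue [D, O, C, M, A]
Visit D; enqueue J, F, N → queue [O, C, M, A, J, F, N]
Visit O; enqueue E, H → queue [C, M, A, J, F, N, E, H]
Visit C; enqueue P → queue [M, A, J, F, N, E, H, P]
Visit M; enqueue L → queue [A, J, F, N, E, H, P, L]
Visit A → queue [J, F, N, E, H, P, L]
Visit J → queue [F, N, E, H, P, L]
Visit F → queue [N, E, H, P, L]
Visit N → queue [E, H, P, L]
Visit E → queue [H, P, L]
Visit H → queue [P, L]
Visit P → queue [L]
Visit L → queue []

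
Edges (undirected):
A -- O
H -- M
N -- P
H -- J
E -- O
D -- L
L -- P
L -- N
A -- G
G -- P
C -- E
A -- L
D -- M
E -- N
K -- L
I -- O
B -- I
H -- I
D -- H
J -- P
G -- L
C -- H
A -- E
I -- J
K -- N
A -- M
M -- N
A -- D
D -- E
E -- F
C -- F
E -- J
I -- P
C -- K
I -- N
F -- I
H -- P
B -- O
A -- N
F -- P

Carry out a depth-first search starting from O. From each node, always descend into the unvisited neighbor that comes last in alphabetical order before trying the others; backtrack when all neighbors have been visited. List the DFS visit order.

Visit O
O → I
I → P
P → N
N → M
M → H
H → J
J → E
E → F
F → C
C → K
K → L
L → G
G → A
A → D
I → B

O, I, P, N, M, H, J, E, F, C, K, L, G, A, D, B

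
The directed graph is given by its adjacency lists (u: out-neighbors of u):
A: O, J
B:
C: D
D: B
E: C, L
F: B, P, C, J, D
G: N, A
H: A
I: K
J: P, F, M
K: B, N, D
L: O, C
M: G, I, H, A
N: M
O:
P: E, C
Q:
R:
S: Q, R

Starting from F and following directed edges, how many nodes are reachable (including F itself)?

16

BFS from F visits: F, B, P, C, J, D, E, M, L, G, I, H, A, O, N, K
Reachable nodes: 16 of 19 total.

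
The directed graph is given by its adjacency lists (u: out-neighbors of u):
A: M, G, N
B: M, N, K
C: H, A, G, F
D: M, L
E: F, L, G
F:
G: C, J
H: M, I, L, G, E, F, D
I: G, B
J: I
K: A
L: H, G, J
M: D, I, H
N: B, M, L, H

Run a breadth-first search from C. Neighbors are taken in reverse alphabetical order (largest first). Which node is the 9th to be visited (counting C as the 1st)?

Visit C; enqueue H, G, F, A → queue [H, G, F, A]
Visit H; enqueue M, L, I, E, D → queue [G, F, A, M, L, I, E, D]
Visit G; enqueue J → queue [F, A, M, L, I, E, D, J]
Visit F → queue [A, M, L, I, E, D, J]
Visit A; enqueue N → queue [M, L, I, E, D, J, N]
Visit M → queue [L, I, E, D, J, N]
Visit L → queue [I, E, D, J, N]
Visit I; enqueue B → queue [E, D, J, N, B]
Visit E → queue [D, J, N, B]
Visit D → queue [J, N, B]
Visit J → queue [N, B]
Visit N → queue [B]
Visit B; enqueue K → queue [K]
Visit K → queue []

Visit order: C, H, G, F, A, M, L, I, E, D, J, N, B, K

E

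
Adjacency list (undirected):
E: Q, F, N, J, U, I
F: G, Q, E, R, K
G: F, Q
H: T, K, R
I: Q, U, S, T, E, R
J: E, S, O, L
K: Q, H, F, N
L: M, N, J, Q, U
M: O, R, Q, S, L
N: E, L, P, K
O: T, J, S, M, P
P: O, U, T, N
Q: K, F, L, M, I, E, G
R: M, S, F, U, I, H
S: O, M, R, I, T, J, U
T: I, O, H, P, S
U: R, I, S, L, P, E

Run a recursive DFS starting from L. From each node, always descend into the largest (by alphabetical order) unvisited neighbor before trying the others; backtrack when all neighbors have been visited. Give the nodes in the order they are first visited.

Visit L
L → U
U → S
S → T
T → P
P → O
O → M
M → R
R → I
I → Q
Q → K
K → N
N → E
E → J
E → F
F → G
K → H

L, U, S, T, P, O, M, R, I, Q, K, N, E, J, F, G, H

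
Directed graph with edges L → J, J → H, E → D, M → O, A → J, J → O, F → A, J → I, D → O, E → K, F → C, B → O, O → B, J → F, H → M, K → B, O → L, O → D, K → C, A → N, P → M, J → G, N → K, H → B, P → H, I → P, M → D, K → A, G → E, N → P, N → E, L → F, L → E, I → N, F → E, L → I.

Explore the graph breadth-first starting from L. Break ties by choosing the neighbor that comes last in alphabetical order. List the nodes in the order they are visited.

Visit L; enqueue J, I, F, E → queue [J, I, F, E]
Visit J; enqueue O, H, G → queue [I, F, E, O, H, G]
Visit I; enqueue P, N → queue [F, E, O, H, G, P, N]
Visit F; enqueue C, A → queue [E, O, H, G, P, N, C, A]
Visit E; enqueue K, D → queue [O, H, G, P, N, C, A, K, D]
Visit O; enqueue B → queue [H, G, P, N, C, A, K, D, B]
Visit H; enqueue M → queue [G, P, N, C, A, K, D, B, M]
Visit G → queue [P, N, C, A, K, D, B, M]
Visit P → queue [N, C, A, K, D, B, M]
Visit N → queue [C, A, K, D, B, M]
Visit C → queue [A, K, D, B, M]
Visit A → queue [K, D, B, M]
Visit K → queue [D, B, M]
Visit D → queue [B, M]
Visit B → queue [M]
Visit M → queue []

L J I F E O H G P N C A K D B M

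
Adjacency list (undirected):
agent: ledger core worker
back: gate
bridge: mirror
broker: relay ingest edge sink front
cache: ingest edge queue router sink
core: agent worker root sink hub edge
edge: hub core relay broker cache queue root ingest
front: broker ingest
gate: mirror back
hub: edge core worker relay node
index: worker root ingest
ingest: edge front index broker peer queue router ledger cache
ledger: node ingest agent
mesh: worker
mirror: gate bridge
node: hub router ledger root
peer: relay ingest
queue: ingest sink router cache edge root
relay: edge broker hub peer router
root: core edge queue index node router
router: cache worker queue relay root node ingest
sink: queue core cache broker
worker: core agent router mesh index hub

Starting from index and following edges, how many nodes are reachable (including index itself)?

BFS from index visits: index, worker, root, ingest, router, mesh, hub, core, agent, queue, node, edge, peer, ledger, front, cache, broker, relay, sink
Reachable nodes: 19 of 23 total.

19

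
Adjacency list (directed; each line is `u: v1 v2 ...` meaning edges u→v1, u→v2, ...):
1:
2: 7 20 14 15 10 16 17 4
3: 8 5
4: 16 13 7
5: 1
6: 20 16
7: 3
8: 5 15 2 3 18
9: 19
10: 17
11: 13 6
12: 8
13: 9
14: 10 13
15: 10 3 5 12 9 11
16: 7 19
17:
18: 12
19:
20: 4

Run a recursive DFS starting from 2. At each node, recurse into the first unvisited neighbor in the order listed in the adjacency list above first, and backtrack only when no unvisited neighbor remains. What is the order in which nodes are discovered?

2, 7, 3, 8, 5, 1, 15, 10, 17, 12, 9, 19, 11, 13, 6, 20, 4, 16, 18, 14

Visit 2
2 → 7
7 → 3
3 → 8
8 → 5
5 → 1
8 → 15
15 → 10
10 → 17
15 → 12
15 → 9
9 → 19
15 → 11
11 → 13
11 → 6
6 → 20
20 → 4
4 → 16
8 → 18
2 → 14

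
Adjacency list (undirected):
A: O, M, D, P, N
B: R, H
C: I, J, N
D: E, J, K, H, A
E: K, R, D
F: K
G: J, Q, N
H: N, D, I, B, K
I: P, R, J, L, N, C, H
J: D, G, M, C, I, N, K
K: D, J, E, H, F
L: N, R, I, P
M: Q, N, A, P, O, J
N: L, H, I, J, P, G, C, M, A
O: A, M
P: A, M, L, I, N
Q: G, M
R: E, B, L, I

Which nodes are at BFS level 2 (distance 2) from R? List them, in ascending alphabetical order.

Level 0: R
Level 1: B, E, I, L
Level 2: C, D, H, J, K, N, P
Level 3: A, F, G, M
Level 4: O, Q

C, D, H, J, K, N, P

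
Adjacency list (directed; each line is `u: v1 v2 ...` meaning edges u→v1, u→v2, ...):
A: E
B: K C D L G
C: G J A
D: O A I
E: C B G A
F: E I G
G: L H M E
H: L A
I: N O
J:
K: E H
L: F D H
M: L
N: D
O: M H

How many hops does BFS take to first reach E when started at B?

2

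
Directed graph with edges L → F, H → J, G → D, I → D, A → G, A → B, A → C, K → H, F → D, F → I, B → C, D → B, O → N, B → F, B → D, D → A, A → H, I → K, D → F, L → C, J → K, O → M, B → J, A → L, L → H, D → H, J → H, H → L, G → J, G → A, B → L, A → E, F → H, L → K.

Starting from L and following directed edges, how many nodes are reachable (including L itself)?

12

BFS from L visits: L, C, F, H, K, D, I, J, A, B, E, G
Reachable nodes: 12 of 15 total.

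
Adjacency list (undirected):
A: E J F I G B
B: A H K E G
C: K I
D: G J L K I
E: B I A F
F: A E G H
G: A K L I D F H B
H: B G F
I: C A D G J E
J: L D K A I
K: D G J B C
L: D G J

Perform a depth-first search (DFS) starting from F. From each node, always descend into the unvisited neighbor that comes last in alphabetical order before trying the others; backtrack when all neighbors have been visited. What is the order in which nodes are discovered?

Visit F
F → H
H → G
G → L
L → J
J → K
K → D
D → I
I → E
E → B
B → A
I → C

F, H, G, L, J, K, D, I, E, B, A, C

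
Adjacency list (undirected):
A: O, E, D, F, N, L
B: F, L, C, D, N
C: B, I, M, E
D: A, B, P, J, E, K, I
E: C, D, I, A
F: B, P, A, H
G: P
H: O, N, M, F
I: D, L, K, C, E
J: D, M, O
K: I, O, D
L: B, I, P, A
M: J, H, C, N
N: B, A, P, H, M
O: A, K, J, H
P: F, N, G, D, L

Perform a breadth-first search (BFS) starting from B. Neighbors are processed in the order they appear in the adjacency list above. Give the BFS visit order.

Visit B; enqueue F, L, C, D, N → queue [F, L, C, D, N]
Visit F; enqueue P, A, H → queue [L, C, D, N, P, A, H]
Visit L; enqueue I → queue [C, D, N, P, A, H, I]
Visit C; enqueue M, E → queue [D, N, P, A, H, I, M, E]
Visit D; enqueue J, K → queue [N, P, A, H, I, M, E, J, K]
Visit N → queue [P, A, H, I, M, E, J, K]
Visit P; enqueue G → queue [A, H, I, M, E, J, K, G]
Visit A; enqueue O → queue [H, I, M, E, J, K, G, O]
Visit H → queue [I, M, E, J, K, G, O]
Visit I → queue [M, E, J, K, G, O]
Visit M → queue [E, J, K, G, O]
Visit E → queue [J, K, G, O]
Visit J → queue [K, G, O]
Visit K → queue [G, O]
Visit G → queue [O]
Visit O → queue []

B -> F -> L -> C -> D -> N -> P -> A -> H -> I -> M -> E -> J -> K -> G -> O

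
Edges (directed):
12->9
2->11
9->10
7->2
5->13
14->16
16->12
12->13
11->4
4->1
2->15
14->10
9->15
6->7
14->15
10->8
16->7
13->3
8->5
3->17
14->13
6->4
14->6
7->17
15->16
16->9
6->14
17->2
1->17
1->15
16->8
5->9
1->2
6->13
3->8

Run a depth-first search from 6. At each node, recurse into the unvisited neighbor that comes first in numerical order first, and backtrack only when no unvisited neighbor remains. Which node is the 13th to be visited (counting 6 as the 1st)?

10

Visit 6
6 → 4
4 → 1
1 → 2
2 → 11
2 → 15
15 → 16
16 → 7
7 → 17
16 → 8
8 → 5
5 → 9
9 → 10
5 → 13
13 → 3
16 → 12
6 → 14

Visit order: 6, 4, 1, 2, 11, 15, 16, 7, 17, 8, 5, 9, 10, 13, 3, 12, 14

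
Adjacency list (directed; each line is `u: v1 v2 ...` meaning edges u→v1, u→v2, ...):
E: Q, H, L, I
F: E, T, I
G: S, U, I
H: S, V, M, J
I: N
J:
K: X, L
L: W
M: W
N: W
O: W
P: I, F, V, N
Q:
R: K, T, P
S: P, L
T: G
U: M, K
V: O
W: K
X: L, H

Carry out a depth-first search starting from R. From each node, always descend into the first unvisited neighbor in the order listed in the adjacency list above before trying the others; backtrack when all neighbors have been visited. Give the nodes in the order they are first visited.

Visit R
R → K
K → X
X → L
L → W
X → H
H → S
S → P
P → I
I → N
P → F
F → E
E → Q
F → T
T → G
G → U
U → M
P → V
V → O
H → J

R -> K -> X -> L -> W -> H -> S -> P -> I -> N -> F -> E -> Q -> T -> G -> U -> M -> V -> O -> J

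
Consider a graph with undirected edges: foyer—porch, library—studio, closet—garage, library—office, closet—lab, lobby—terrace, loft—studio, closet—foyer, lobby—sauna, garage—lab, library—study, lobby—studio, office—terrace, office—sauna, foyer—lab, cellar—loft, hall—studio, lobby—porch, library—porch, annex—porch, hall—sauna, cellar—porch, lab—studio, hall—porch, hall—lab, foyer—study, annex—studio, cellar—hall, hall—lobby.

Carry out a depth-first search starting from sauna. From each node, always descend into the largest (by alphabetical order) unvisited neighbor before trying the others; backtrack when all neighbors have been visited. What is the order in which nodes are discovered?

Visit sauna
sauna → office
office → terrace
terrace → lobby
lobby → studio
studio → loft
loft → cellar
cellar → porch
porch → library
library → study
study → foyer
foyer → lab
lab → hall
lab → garage
garage → closet
porch → annex

sauna -> office -> terrace -> lobby -> studio -> loft -> cellar -> porch -> library -> study -> foyer -> lab -> hall -> garage -> closet -> annex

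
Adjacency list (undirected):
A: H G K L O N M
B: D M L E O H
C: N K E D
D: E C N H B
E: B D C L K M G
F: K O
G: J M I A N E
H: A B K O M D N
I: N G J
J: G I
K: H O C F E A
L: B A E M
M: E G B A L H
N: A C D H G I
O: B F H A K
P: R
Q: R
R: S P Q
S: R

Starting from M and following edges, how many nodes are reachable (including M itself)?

15

BFS from M visits: M, E, G, B, A, L, H, D, C, K, J, I, N, O, F
Reachable nodes: 15 of 19 total.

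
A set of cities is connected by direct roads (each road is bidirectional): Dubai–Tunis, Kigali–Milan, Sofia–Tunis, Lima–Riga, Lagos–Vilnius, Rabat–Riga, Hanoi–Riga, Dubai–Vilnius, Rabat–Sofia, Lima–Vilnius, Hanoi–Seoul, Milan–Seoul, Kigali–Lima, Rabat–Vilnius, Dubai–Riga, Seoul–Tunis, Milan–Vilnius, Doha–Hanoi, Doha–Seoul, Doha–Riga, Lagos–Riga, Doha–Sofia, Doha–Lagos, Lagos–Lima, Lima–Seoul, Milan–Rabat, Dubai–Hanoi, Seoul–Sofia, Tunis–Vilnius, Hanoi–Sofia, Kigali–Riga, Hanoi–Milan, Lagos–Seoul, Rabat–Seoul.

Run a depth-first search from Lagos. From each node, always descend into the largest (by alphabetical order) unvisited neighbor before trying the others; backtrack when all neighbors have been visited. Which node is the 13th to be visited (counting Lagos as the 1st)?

Visit Lagos
Lagos → Vilnius
Vilnius → Tunis
Tunis → Sofia
Sofia → Seoul
Seoul → Rabat
Rabat → Riga
Riga → Lima
Lima → Kigali
Kigali → Milan
Milan → Hanoi
Hanoi → Dubai
Hanoi → Doha

Visit order: Lagos, Vilnius, Tunis, Sofia, Seoul, Rabat, Riga, Lima, Kigali, Milan, Hanoi, Dubai, Doha

Doha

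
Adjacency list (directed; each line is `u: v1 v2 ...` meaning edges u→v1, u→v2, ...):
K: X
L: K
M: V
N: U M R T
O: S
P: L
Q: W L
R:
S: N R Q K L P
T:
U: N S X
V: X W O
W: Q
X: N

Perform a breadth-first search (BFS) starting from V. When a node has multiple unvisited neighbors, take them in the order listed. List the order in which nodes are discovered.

Visit V; enqueue X, W, O → queue [X, W, O]
Visit X; enqueue N → queue [W, O, N]
Visit W; enqueue Q → queue [O, N, Q]
Visit O; enqueue S → queue [N, Q, S]
Visit N; enqueue U, M, R, T → queue [Q, S, U, M, R, T]
Visit Q; enqueue L → queue [S, U, M, R, T, L]
Visit S; enqueue K, P → queue [U, M, R, T, L, K, P]
Visit U → queue [M, R, T, L, K, P]
Visit M → queue [R, T, L, K, P]
Visit R → queue [T, L, K, P]
Visit T → queue [L, K, P]
Visit L → queue [K, P]
Visit K → queue [P]
Visit P → queue []

V X W O N Q S U M R T L K P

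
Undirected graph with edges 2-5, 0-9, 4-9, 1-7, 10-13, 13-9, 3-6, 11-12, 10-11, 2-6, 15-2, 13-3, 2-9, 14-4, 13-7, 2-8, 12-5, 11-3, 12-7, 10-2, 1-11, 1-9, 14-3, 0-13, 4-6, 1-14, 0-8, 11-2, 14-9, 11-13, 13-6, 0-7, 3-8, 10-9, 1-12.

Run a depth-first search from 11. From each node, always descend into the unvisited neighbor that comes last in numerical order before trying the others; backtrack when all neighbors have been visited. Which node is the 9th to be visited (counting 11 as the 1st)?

8

Visit 11
11 → 13
13 → 10
10 → 9
9 → 14
14 → 4
4 → 6
6 → 3
3 → 8
8 → 2
2 → 15
2 → 5
5 → 12
12 → 7
7 → 1
7 → 0

Visit order: 11, 13, 10, 9, 14, 4, 6, 3, 8, 2, 15, 5, 12, 7, 1, 0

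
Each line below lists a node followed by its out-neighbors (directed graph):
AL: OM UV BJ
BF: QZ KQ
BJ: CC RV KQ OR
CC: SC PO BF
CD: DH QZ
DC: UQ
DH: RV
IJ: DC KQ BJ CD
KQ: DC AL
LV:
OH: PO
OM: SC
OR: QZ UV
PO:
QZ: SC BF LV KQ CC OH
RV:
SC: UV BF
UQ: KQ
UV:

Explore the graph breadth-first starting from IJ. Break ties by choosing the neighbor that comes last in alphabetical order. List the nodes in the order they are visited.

Visit IJ; enqueue KQ, DC, CD, BJ → queue [KQ, DC, CD, BJ]
Visit KQ; enqueue AL → queue [DC, CD, BJ, AL]
Visit DC; enqueue UQ → queue [CD, BJ, AL, UQ]
Visit CD; enqueue QZ, DH → queue [BJ, AL, UQ, QZ, DH]
Visit BJ; enqueue RV, OR, CC → queue [AL, UQ, QZ, DH, RV, OR, CC]
Visit AL; enqueue UV, OM → queue [UQ, QZ, DH, RV, OR, CC, UV, OM]
Visit UQ → queue [QZ, DH, RV, OR, CC, UV, OM]
Visit QZ; enqueue SC, OH, LV, BF → queue [DH, RV, OR, CC, UV, OM, SC, OH, LV, BF]
Visit DH → queue [RV, OR, CC, UV, OM, SC, OH, LV, BF]
Visit RV → queue [OR, CC, UV, OM, SC, OH, LV, BF]
Visit OR → queue [CC, UV, OM, SC, OH, LV, BF]
Visit CC; enqueue PO → queue [UV, OM, SC, OH, LV, BF, PO]
Visit UV → queue [OM, SC, OH, LV, BF, PO]
Visit OM → queue [SC, OH, LV, BF, PO]
Visit SC → queue [OH, LV, BF, PO]
Visit OH → queue [LV, BF, PO]
Visit LV → queue [BF, PO]
Visit BF → queue [PO]
Visit PO → queue []

IJ, KQ, DC, CD, BJ, AL, UQ, QZ, DH, RV, OR, CC, UV, OM, SC, OH, LV, BF, PO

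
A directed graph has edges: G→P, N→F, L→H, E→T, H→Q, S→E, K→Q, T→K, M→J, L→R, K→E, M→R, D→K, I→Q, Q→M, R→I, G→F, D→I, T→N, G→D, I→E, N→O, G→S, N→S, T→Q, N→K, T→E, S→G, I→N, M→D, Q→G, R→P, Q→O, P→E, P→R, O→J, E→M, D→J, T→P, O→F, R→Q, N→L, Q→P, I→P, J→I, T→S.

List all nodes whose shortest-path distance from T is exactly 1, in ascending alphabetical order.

E, K, N, P, Q, S

Level 0: T
Level 1: E, K, N, P, Q, S
Level 2: F, G, L, M, O, R
Level 3: D, H, I, J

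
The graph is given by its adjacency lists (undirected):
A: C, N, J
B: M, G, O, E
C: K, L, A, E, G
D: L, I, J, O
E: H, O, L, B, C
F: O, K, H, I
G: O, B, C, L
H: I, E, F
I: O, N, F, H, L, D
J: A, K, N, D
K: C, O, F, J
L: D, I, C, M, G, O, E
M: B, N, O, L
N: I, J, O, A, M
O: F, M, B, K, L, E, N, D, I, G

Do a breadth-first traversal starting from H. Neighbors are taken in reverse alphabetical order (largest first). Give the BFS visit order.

H → I → F → E → O → N → L → D → K → C → B → M → G → J → A

Visit H; enqueue I, F, E → queue [I, F, E]
Visit I; enqueue O, N, L, D → queue [F, E, O, N, L, D]
Visit F; enqueue K → queue [E, O, N, L, D, K]
Visit E; enqueue C, B → queue [O, N, L, D, K, C, B]
Visit O; enqueue M, G → queue [N, L, D, K, C, B, M, G]
Visit N; enqueue J, A → queue [L, D, K, C, B, M, G, J, A]
Visit L → queue [D, K, C, B, M, G, J, A]
Visit D → queue [K, C, B, M, G, J, A]
Visit K → queue [C, B, M, G, J, A]
Visit C → queue [B, M, G, J, A]
Visit B → queue [M, G, J, A]
Visit M → queue [G, J, A]
Visit G → queue [J, A]
Visit J → queue [A]
Visit A → queue []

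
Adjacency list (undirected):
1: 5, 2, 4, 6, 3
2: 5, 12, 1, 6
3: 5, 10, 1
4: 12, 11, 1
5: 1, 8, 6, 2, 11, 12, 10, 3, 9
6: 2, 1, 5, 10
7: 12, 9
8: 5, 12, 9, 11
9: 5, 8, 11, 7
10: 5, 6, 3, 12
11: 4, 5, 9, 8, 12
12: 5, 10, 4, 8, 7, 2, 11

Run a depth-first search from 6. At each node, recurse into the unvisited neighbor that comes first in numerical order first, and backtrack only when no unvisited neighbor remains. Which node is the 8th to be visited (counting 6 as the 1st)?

4

Visit 6
6 → 1
1 → 2
2 → 5
5 → 3
3 → 10
10 → 12
12 → 4
4 → 11
11 → 8
8 → 9
9 → 7

Visit order: 6, 1, 2, 5, 3, 10, 12, 4, 11, 8, 9, 7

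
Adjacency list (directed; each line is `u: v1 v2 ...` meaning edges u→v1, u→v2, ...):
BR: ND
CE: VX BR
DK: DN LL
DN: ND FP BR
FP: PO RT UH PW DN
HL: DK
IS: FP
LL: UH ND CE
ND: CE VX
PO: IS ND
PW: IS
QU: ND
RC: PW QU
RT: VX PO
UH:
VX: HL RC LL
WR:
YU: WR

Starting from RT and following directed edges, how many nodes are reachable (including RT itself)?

BFS from RT visits: RT, VX, PO, HL, RC, LL, IS, ND, DK, PW, QU, UH, CE, FP, DN, BR
Reachable nodes: 16 of 18 total.

16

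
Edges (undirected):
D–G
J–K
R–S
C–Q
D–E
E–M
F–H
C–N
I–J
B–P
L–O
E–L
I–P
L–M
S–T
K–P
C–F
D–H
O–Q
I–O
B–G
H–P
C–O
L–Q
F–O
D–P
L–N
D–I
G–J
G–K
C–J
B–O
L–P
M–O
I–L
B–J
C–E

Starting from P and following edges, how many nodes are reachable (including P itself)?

BFS from P visits: P, B, D, H, I, K, L, G, J, O, E, F, M, N, Q, C
Reachable nodes: 16 of 19 total.

16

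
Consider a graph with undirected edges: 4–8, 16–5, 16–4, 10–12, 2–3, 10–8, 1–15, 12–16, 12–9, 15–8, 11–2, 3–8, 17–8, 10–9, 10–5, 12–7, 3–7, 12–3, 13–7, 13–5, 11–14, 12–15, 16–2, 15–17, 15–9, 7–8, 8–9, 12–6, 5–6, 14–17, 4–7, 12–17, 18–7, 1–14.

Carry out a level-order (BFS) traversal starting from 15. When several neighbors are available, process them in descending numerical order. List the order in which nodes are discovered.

15 -> 17 -> 12 -> 9 -> 8 -> 1 -> 14 -> 16 -> 10 -> 7 -> 6 -> 3 -> 4 -> 11 -> 5 -> 2 -> 18 -> 13

Visit 15; enqueue 17, 12, 9, 8, 1 → queue [17, 12, 9, 8, 1]
Visit 17; enqueue 14 → queue [12, 9, 8, 1, 14]
Visit 12; enqueue 16, 10, 7, 6, 3 → queue [9, 8, 1, 14, 16, 10, 7, 6, 3]
Visit 9 → queue [8, 1, 14, 16, 10, 7, 6, 3]
Visit 8; enqueue 4 → queue [1, 14, 16, 10, 7, 6, 3, 4]
Visit 1 → queue [14, 16, 10, 7, 6, 3, 4]
Visit 14; enqueue 11 → queue [16, 10, 7, 6, 3, 4, 11]
Visit 16; enqueue 5, 2 → queue [10, 7, 6, 3, 4, 11, 5, 2]
Visit 10 → queue [7, 6, 3, 4, 11, 5, 2]
Visit 7; enqueue 18, 13 → queue [6, 3, 4, 11, 5, 2, 18, 13]
Visit 6 → queue [3, 4, 11, 5, 2, 18, 13]
Visit 3 → queue [4, 11, 5, 2, 18, 13]
Visit 4 → queue [11, 5, 2, 18, 13]
Visit 11 → queue [5, 2, 18, 13]
Visit 5 → queue [2, 18, 13]
Visit 2 → queue [18, 13]
Visit 18 → queue [13]
Visit 13 → queue []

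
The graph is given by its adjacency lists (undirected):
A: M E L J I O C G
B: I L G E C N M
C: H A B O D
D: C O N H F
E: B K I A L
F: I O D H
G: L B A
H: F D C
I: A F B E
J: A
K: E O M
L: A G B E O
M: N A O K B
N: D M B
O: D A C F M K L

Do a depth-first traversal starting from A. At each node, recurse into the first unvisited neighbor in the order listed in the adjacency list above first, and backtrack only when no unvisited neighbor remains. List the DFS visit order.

A, M, N, D, C, H, F, I, B, L, G, E, K, O, J

Visit A
A → M
M → N
N → D
D → C
C → H
H → F
F → I
I → B
B → L
L → G
L → E
E → K
K → O
A → J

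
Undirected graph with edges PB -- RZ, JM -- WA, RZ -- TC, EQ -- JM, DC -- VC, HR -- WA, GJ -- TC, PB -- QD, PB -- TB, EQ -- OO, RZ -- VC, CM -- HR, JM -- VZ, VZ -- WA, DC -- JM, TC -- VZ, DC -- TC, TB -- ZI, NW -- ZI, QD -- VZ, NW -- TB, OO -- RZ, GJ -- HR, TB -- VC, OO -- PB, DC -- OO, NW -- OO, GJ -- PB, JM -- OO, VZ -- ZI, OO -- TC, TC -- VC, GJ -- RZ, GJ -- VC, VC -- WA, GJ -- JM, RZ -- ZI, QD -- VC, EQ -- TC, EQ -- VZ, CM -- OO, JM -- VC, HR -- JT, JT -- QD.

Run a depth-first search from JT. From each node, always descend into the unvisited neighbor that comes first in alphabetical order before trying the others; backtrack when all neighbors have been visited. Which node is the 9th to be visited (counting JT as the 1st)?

Visit JT
JT → HR
HR → CM
CM → OO
OO → DC
DC → JM
JM → EQ
EQ → TC
TC → GJ
GJ → PB
PB → QD
QD → VC
VC → RZ
RZ → ZI
ZI → NW
NW → TB
ZI → VZ
VZ → WA

Visit order: JT, HR, CM, OO, DC, JM, EQ, TC, GJ, PB, QD, VC, RZ, ZI, NW, TB, VZ, WA

GJ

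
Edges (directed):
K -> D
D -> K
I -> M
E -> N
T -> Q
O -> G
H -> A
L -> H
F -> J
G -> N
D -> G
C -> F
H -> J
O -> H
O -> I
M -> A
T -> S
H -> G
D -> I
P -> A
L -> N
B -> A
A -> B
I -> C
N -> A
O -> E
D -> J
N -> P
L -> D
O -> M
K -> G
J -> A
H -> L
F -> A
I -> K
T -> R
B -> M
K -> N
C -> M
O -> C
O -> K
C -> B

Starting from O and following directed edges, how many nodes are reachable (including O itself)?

16

BFS from O visits: O, M, K, I, H, G, E, C, A, N, D, L, J, F, B, P
Reachable nodes: 16 of 20 total.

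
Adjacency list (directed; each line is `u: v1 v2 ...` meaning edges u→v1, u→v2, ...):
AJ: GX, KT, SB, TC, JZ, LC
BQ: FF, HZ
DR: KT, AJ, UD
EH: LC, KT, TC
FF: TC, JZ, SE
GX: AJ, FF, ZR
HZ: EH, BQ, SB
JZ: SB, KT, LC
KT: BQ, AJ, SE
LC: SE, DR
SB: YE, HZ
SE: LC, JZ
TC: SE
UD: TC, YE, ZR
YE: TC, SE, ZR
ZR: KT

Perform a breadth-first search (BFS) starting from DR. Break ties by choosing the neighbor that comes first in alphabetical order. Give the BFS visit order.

Visit DR; enqueue AJ, KT, UD → queue [AJ, KT, UD]
Visit AJ; enqueue GX, JZ, LC, SB, TC → queue [KT, UD, GX, JZ, LC, SB, TC]
Visit KT; enqueue BQ, SE → queue [UD, GX, JZ, LC, SB, TC, BQ, SE]
Visit UD; enqueue YE, ZR → queue [GX, JZ, LC, SB, TC, BQ, SE, YE, ZR]
Visit GX; enqueue FF → queue [JZ, LC, SB, TC, BQ, SE, YE, ZR, FF]
Visit JZ → queue [LC, SB, TC, BQ, SE, YE, ZR, FF]
Visit LC → queue [SB, TC, BQ, SE, YE, ZR, FF]
Visit SB; enqueue HZ → queue [TC, BQ, SE, YE, ZR, FF, HZ]
Visit TC → queue [BQ, SE, YE, ZR, FF, HZ]
Visit BQ → queue [SE, YE, ZR, FF, HZ]
Visit SE → queue [YE, ZR, FF, HZ]
Visit YE → queue [ZR, FF, HZ]
Visit ZR → queue [FF, HZ]
Visit FF → queue [HZ]
Visit HZ; enqueue EH → queue [EH]
Visit EH → queue []

DR, AJ, KT, UD, GX, JZ, LC, SB, TC, BQ, SE, YE, ZR, FF, HZ, EH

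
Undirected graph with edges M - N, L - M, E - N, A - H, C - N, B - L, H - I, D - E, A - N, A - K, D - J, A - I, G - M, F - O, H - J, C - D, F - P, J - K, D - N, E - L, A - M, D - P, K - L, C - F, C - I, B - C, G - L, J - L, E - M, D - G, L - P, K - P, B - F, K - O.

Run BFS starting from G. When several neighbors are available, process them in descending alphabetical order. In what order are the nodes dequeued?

Visit G; enqueue M, L, D → queue [M, L, D]
Visit M; enqueue N, E, A → queue [L, D, N, E, A]
Visit L; enqueue P, K, J, B → queue [D, N, E, A, P, K, J, B]
Visit D; enqueue C → queue [N, E, A, P, K, J, B, C]
Visit N → queue [E, A, P, K, J, B, C]
Visit E → queue [A, P, K, J, B, C]
Visit A; enqueue I, H → queue [P, K, J, B, C, I, H]
Visit P; enqueue F → queue [K, J, B, C, I, H, F]
Visit K; enqueue O → queue [J, B, C, I, H, F, O]
Visit J → queue [B, C, I, H, F, O]
Visit B → queue [C, I, H, F, O]
Visit C → queue [I, H, F, O]
Visit I → queue [H, F, O]
Visit H → queue [F, O]
Visit F → queue [O]
Visit O → queue []

G, M, L, D, N, E, A, P, K, J, B, C, I, H, F, O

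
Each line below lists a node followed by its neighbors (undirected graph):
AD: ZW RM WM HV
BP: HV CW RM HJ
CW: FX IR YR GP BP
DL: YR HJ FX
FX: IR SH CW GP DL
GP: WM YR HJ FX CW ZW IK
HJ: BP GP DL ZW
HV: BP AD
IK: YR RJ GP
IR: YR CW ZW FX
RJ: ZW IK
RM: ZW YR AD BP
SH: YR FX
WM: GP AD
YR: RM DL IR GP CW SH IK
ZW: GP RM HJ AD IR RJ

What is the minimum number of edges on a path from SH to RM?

2

Level 0: SH
Level 1: FX, YR
Level 2: CW, DL, GP, IK, IR, RM
Level 3: AD, BP, HJ, RJ, WM, ZW
Level 4: HV
RM first appears at level 2.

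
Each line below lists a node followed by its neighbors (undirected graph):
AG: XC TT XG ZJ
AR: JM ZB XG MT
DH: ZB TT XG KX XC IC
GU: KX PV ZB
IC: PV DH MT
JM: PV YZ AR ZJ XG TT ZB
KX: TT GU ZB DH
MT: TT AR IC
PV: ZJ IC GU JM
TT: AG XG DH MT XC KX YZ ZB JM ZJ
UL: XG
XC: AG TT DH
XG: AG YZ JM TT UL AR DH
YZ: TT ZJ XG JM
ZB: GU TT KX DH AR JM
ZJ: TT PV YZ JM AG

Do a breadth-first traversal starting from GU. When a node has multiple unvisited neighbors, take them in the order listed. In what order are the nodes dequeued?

Visit GU; enqueue KX, PV, ZB → queue [KX, PV, ZB]
Visit KX; enqueue TT, DH → queue [PV, ZB, TT, DH]
Visit PV; enqueue ZJ, IC, JM → queue [ZB, TT, DH, ZJ, IC, JM]
Visit ZB; enqueue AR → queue [TT, DH, ZJ, IC, JM, AR]
Visit TT; enqueue AG, XG, MT, XC, YZ → queue [DH, ZJ, IC, JM, AR, AG, XG, MT, XC, YZ]
Visit DH → queue [ZJ, IC, JM, AR, AG, XG, MT, XC, YZ]
Visit ZJ → queue [IC, JM, AR, AG, XG, MT, XC, YZ]
Visit IC → queue [JM, AR, AG, XG, MT, XC, YZ]
Visit JM → queue [AR, AG, XG, MT, XC, YZ]
Visit AR → queue [AG, XG, MT, XC, YZ]
Visit AG → queue [XG, MT, XC, YZ]
Visit XG; enqueue UL → queue [MT, XC, YZ, UL]
Visit MT → queue [XC, YZ, UL]
Visit XC → queue [YZ, UL]
Visit YZ → queue [UL]
Visit UL → queue []

GU, KX, PV, ZB, TT, DH, ZJ, IC, JM, AR, AG, XG, MT, XC, YZ, UL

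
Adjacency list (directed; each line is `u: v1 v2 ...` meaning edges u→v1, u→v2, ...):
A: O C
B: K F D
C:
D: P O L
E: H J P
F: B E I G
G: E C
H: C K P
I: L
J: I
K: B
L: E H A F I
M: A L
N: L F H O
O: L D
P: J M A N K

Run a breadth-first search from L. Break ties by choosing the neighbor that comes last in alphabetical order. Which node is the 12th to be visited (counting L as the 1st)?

J

Visit L; enqueue I, H, F, E, A → queue [I, H, F, E, A]
Visit I → queue [H, F, E, A]
Visit H; enqueue P, K, C → queue [F, E, A, P, K, C]
Visit F; enqueue G, B → queue [E, A, P, K, C, G, B]
Visit E; enqueue J → queue [A, P, K, C, G, B, J]
Visit A; enqueue O → queue [P, K, C, G, B, J, O]
Visit P; enqueue N, M → queue [K, C, G, B, J, O, N, M]
Visit K → queue [C, G, B, J, O, N, M]
Visit C → queue [G, B, J, O, N, M]
Visit G → queue [B, J, O, N, M]
Visit B; enqueue D → queue [J, O, N, M, D]
Visit J → queue [O, N, M, D]
Visit O → queue [N, M, D]
Visit N → queue [M, D]
Visit M → queue [D]
Visit D → queue []

Visit order: L, I, H, F, E, A, P, K, C, G, B, J, O, N, M, D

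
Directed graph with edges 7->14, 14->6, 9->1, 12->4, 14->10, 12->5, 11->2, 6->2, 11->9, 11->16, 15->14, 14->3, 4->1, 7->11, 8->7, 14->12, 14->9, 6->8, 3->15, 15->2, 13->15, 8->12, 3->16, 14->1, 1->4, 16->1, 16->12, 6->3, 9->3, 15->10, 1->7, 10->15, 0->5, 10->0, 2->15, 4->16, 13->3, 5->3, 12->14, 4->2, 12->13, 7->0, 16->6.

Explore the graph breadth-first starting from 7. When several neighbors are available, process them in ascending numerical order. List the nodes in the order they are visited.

7 -> 0 -> 11 -> 14 -> 5 -> 2 -> 9 -> 16 -> 1 -> 3 -> 6 -> 10 -> 12 -> 15 -> 4 -> 8 -> 13

Visit 7; enqueue 0, 11, 14 → queue [0, 11, 14]
Visit 0; enqueue 5 → queue [11, 14, 5]
Visit 11; enqueue 2, 9, 16 → queue [14, 5, 2, 9, 16]
Visit 14; enqueue 1, 3, 6, 10, 12 → queue [5, 2, 9, 16, 1, 3, 6, 10, 12]
Visit 5 → queue [2, 9, 16, 1, 3, 6, 10, 12]
Visit 2; enqueue 15 → queue [9, 16, 1, 3, 6, 10, 12, 15]
Visit 9 → queue [16, 1, 3, 6, 10, 12, 15]
Visit 16 → queue [1, 3, 6, 10, 12, 15]
Visit 1; enqueue 4 → queue [3, 6, 10, 12, 15, 4]
Visit 3 → queue [6, 10, 12, 15, 4]
Visit 6; enqueue 8 → queue [10, 12, 15, 4, 8]
Visit 10 → queue [12, 15, 4, 8]
Visit 12; enqueue 13 → queue [15, 4, 8, 13]
Visit 15 → queue [4, 8, 13]
Visit 4 → queue [8, 13]
Visit 8 → queue [13]
Visit 13 → queue []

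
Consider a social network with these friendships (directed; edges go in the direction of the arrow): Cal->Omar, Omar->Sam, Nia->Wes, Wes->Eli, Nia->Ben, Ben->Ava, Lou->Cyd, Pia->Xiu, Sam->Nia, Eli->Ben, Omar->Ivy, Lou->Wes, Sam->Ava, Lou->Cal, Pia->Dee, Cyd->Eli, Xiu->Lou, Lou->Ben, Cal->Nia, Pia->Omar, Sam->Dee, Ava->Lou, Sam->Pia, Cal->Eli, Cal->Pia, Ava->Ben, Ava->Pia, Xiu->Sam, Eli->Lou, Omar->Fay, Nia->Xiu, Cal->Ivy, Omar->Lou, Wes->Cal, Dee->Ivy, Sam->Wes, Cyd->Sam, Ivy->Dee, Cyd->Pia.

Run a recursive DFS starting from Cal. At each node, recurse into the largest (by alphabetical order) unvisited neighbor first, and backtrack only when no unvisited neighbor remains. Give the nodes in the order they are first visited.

Cal Pia Xiu Sam Wes Eli Lou Cyd Ben Ava Nia Dee Ivy Omar Fay

Visit Cal
Cal → Pia
Pia → Xiu
Xiu → Sam
Sam → Wes
Wes → Eli
Eli → Lou
Lou → Cyd
Lou → Ben
Ben → Ava
Sam → Nia
Sam → Dee
Dee → Ivy
Pia → Omar
Omar → Fay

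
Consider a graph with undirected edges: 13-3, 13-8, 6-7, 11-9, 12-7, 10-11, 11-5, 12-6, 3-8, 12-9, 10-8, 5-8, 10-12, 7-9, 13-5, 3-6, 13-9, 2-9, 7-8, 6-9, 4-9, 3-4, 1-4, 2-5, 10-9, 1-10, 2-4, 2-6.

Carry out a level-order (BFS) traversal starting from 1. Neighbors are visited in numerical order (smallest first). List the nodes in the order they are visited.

1 → 4 → 10 → 2 → 3 → 9 → 8 → 11 → 12 → 5 → 6 → 13 → 7

Visit 1; enqueue 4, 10 → queue [4, 10]
Visit 4; enqueue 2, 3, 9 → queue [10, 2, 3, 9]
Visit 10; enqueue 8, 11, 12 → queue [2, 3, 9, 8, 11, 12]
Visit 2; enqueue 5, 6 → queue [3, 9, 8, 11, 12, 5, 6]
Visit 3; enqueue 13 → queue [9, 8, 11, 12, 5, 6, 13]
Visit 9; enqueue 7 → queue [8, 11, 12, 5, 6, 13, 7]
Visit 8 → queue [11, 12, 5, 6, 13, 7]
Visit 11 → queue [12, 5, 6, 13, 7]
Visit 12 → queue [5, 6, 13, 7]
Visit 5 → queue [6, 13, 7]
Visit 6 → queue [13, 7]
Visit 13 → queue [7]
Visit 7 → queue []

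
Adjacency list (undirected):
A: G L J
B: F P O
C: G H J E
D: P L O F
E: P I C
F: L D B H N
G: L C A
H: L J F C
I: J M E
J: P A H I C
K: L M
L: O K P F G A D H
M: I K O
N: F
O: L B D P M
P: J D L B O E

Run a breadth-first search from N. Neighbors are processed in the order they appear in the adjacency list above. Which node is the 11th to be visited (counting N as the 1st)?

A

Visit N; enqueue F → queue [F]
Visit F; enqueue L, D, B, H → queue [L, D, B, H]
Visit L; enqueue O, K, P, G, A → queue [D, B, H, O, K, P, G, A]
Visit D → queue [B, H, O, K, P, G, A]
Visit B → queue [H, O, K, P, G, A]
Visit H; enqueue J, C → queue [O, K, P, G, A, J, C]
Visit O; enqueue M → queue [K, P, G, A, J, C, M]
Visit K → queue [P, G, A, J, C, M]
Visit P; enqueue E → queue [G, A, J, C, M, E]
Visit G → queue [A, J, C, M, E]
Visit A → queue [J, C, M, E]
Visit J; enqueue I → queue [C, M, E, I]
Visit C → queue [M, E, I]
Visit M → queue [E, I]
Visit E → queue [I]
Visit I → queue []

Visit order: N, F, L, D, B, H, O, K, P, G, A, J, C, M, E, I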